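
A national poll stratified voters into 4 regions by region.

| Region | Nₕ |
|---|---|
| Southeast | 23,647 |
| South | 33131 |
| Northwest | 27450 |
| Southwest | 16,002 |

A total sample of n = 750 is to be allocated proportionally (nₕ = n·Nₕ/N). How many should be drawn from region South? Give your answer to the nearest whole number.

248

Share of region South = 33131/100230 = 0.33055.
Allocate 750 × 0.33055 = 247.912... → 248.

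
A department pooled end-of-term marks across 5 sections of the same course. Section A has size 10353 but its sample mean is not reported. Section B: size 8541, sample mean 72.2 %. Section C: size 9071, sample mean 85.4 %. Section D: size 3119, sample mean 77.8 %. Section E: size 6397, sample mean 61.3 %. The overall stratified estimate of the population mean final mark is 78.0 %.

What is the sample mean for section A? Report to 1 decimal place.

Σ Nₕx̄ₕ = N·μ, so 10353·x̄_A = 37481·78.0 − (8541·72.2 + 9071·85.4 + 3119·77.8 + 6397·61.3).
= 2923518 − 2026117.9 = 897400.1.
x̄_A = 897400.1 / 10353 = 86.680... → 86.7.

86.7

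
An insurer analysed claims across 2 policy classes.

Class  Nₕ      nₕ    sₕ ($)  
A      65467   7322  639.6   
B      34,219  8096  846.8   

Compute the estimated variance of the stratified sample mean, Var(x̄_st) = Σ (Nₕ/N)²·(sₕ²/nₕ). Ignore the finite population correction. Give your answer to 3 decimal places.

34.534

N = 99686; Wₕ = Nₕ/N.
class A: (65467/99686)²·639.6²/7322 = 24.097042
class B: (34219/99686)²·846.8²/8096 = 10.436563
Sum = 34.533604 → 34.534.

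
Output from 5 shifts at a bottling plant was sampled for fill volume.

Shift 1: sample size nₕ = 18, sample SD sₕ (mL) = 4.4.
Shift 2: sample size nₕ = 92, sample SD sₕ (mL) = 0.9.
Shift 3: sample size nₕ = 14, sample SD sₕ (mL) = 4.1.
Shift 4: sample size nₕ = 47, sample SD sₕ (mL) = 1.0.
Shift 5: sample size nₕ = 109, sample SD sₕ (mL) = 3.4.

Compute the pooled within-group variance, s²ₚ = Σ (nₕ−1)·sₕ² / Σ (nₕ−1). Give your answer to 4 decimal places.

1: (18−1)·4.4² = 17·19.36 = 329.12
2: (92−1)·0.9² = 91·0.81 = 73.71
3: (14−1)·4.1² = 13·16.81 = 218.53
4: (47−1)·1.0² = 46·1 = 46
5: (109−1)·3.4² = 108·11.56 = 1248.48
Numerator = 1915.84; denominator = Σ(nₕ−1) = 275.
s²ₚ = 1915.84/275 = 6.966691... → 6.9667.

6.9667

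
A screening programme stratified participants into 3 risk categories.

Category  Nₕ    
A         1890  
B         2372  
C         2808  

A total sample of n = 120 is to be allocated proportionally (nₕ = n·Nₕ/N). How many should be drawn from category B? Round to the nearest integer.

Share of category B = 2372/7070 = 0.33550.
Allocate 120 × 0.33550 = 40.260... → 40.

40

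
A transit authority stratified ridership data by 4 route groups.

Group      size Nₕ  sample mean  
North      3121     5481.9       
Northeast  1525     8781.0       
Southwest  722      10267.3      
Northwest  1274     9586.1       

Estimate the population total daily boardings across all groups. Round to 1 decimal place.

50125716.9

Population total = Σ Nₕ·x̄ₕ (each stratum's size times its mean).
3121·5481.9 + 1525·8781.0 + 722·10267.3 + 1274·9586.1 = 17109009.9 + 13391025 + 7412990.6 + 12212691.4 = 50125716.9.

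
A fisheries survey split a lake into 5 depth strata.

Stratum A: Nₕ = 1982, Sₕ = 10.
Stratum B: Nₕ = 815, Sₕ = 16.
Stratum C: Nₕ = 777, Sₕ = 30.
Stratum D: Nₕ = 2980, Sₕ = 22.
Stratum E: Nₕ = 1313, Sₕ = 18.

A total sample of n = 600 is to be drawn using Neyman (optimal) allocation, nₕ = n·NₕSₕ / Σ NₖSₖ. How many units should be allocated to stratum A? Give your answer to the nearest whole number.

Σ NₕSₕ = 1982·10 + 815·16 + 777·30 + 2980·22 + 1313·18 = 145364.
Share for A: 19820/145364 = 0.13635.
n_A = 600 × 0.13635 = 81.808... → 82.

82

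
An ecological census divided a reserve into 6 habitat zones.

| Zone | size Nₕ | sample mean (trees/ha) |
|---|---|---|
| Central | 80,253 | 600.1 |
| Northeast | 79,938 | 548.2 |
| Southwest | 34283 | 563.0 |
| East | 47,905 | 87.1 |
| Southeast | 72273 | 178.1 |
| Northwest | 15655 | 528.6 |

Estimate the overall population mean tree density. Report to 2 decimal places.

N = 80253 + 79938 + 34283 + 47905 + 72273 + 15655 = 330307.
Overall mean = Σ (Nₕ/N)·x̄ₕ — weight by population share, not a simple average.
Σ Nₕx̄ₕ = 80253·600.1 + 79938·548.2 + 34283·563.0 + 47905·87.1 + 72273·178.1 + 15655·528.6 = 48159825.3 + 43822011.6 + 19301329 + 4172525.5 + 12871821.3 + 8275233 = 136602745.7.
Divide by N: 136602745.7 / 330307 = 413.5630... → 413.56.

413.56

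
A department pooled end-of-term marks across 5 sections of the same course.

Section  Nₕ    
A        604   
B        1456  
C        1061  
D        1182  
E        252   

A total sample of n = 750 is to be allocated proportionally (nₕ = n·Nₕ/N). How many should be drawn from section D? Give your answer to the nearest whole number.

Share of section D = 1182/4555 = 0.25950.
Allocate 750 × 0.25950 = 194.621... → 195.

195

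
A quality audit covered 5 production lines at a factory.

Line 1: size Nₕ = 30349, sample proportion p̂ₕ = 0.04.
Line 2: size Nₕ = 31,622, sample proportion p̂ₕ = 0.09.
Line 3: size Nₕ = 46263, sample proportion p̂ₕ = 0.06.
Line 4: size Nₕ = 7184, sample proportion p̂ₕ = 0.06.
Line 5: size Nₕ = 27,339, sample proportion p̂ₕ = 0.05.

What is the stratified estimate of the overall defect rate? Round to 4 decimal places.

0.0605

Wₕ = Nₕ/N with N = 142757: 0.2126, 0.2215, 0.3241, 0.0503, 0.1915.
p̂_st = 0.2126·0.04 + 0.2215·0.09 + 0.3241·0.06 + 0.0503·0.06 + 0.1915·0.05 ≈ 0.060478... → 0.0605.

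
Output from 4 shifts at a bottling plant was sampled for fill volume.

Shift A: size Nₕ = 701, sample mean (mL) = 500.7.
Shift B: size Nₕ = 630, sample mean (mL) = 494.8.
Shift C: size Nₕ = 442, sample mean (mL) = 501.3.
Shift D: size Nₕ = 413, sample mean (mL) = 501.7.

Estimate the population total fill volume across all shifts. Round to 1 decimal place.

1091491.4

A: 701·500.7 = 350990.7
B: 630·494.8 = 311724
C: 442·501.3 = 221574.6
D: 413·501.7 = 207202.1
τ̂ = Σ Nₕx̄ₕ = 1091491.4.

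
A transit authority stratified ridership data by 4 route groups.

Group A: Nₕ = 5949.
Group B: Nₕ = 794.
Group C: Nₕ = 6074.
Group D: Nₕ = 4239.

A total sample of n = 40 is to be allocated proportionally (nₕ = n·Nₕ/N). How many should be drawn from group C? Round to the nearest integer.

14

N = 5949 + 794 + 6074 + 4239 = 17056.
n_C = 40·6074/17056 = 14.245... → 14.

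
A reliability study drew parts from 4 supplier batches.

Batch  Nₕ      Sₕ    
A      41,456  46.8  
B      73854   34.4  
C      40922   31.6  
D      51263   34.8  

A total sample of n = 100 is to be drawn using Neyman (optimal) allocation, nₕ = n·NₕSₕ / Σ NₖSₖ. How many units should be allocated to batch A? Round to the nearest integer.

26

A: NₕSₕ = 41456·46.8 = 1940140.8
B: NₕSₕ = 73854·34.4 = 2540577.6
C: NₕSₕ = 40922·31.6 = 1293135.2
D: NₕSₕ = 51263·34.8 = 1783952.4
Σ NₕSₕ = 7557806.
n_A = 100·1940140.8/7557806 = 25.671... → 26.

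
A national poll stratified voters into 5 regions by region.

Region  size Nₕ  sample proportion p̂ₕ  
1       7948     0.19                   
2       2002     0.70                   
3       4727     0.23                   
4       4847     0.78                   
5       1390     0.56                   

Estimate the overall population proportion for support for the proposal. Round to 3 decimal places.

0.409

Wₕ = Nₕ/N with N = 20914: 0.3800, 0.0957, 0.2260, 0.2318, 0.0665.
p̂_st = 0.3800·0.19 + 0.0957·0.70 + 0.2260·0.23 + 0.2318·0.78 + 0.0665·0.56 ≈ 0.40919... → 0.409.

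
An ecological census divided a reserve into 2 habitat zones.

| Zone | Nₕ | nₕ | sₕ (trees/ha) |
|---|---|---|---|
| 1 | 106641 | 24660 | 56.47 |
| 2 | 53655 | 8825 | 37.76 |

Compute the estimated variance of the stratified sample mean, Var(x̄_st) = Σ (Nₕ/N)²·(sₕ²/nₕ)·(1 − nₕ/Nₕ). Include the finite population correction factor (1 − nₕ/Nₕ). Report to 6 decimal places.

0.059123

N = 160296. Term for each stratum: Wₕ²sₕ²/nₕ·(1−nₕ/Nₕ).
Var(x̄_st) = 0.043998164 + 0.015124563 = 0.059122727 → 0.059123.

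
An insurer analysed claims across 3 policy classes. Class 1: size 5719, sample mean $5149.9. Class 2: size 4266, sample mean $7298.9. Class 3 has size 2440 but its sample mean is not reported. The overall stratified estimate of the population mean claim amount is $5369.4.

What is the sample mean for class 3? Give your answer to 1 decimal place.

Σ Nₕx̄ₕ = N·μ, so 2440·x̄_3 = 12425·5369.4 − (5719·5149.9 + 4266·7298.9).
= 66714795 − 60589385.5 = 6125409.5.
x̄_3 = 6125409.5 / 2440 = 2510.414... → 2510.4.

2510.4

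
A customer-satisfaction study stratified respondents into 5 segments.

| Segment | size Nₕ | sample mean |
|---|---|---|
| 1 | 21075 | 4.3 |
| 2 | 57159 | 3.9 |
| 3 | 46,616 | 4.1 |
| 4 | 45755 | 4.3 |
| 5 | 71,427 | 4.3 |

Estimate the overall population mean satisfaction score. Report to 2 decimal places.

4.17

x̄_st = (Σ Nₕx̄ₕ) / (Σ Nₕ) = (21075·4.3 + 57159·3.9 + 46616·4.1 + 45755·4.3 + 71427·4.3) / 242032
= 1008550.8 / 242032 = 4.1670... → 4.17.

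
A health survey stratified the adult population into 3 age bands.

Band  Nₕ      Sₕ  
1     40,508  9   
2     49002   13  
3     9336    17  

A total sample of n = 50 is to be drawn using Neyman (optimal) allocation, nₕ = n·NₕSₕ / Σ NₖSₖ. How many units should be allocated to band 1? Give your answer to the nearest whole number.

16

Σ NₕSₕ = 40508·9 + 49002·13 + 9336·17 = 1160310.
Share for 1: 364572/1160310 = 0.31420.
n_1 = 50 × 0.31420 = 15.710... → 16.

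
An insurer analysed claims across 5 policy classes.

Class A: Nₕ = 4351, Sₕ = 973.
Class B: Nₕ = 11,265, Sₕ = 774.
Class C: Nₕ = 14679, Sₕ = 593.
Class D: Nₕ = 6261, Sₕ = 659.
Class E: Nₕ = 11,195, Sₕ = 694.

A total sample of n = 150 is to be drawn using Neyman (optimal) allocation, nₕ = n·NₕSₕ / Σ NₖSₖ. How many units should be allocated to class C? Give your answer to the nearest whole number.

39

Σ NₕSₕ = 4351·973 + 11265·774 + 14679·593 + 6261·659 + 11195·694 = 33552609.
Share for C: 8704647/33552609 = 0.25943.
n_C = 150 × 0.25943 = 38.915... → 39.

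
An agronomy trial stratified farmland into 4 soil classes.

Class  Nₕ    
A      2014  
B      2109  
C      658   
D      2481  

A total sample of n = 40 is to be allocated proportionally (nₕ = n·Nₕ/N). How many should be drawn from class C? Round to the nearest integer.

4

Share of class C = 658/7262 = 0.09061.
Allocate 40 × 0.09061 = 3.624... → 4.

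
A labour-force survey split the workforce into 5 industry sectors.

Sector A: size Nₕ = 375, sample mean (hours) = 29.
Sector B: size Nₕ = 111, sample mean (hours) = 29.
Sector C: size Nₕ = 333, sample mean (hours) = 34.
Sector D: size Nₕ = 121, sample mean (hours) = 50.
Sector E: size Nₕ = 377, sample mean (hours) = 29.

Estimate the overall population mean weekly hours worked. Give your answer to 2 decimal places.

32.19

x̄_st = (Σ Nₕx̄ₕ) / (Σ Nₕ) = (375·29 + 111·29 + 333·34 + 121·50 + 377·29) / 1317
= 42399 / 1317 = 32.1936... → 32.19.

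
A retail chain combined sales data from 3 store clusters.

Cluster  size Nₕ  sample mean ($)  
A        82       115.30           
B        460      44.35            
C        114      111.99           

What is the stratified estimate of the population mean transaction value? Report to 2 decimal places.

64.97

N = 656; weights Wₕ = Nₕ/N = (0.1250, 0.7012, 0.1738).
x̄_st = Σ Wₕ·x̄ₕ = 0.1250·115.30 + 0.7012·44.35 + 0.1738·111.99 ≈ 64.9733...
→ 64.97.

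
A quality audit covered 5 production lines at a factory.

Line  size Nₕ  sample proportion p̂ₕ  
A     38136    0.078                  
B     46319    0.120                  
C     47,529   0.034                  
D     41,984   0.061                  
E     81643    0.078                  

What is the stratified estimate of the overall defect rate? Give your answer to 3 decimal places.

N = 38136 + 46319 + 47529 + 41984 + 81643 = 255611.
Overall proportion = Σ (Nₕ/N)·p̂ₕ.
Σ Nₕp̂ₕ = 2974.608 + 5558.28 + 1615.986 + 2561.024 + 6368.154 = 19078.052.
19078.052 / 255611 = 0.07464... → 0.075.

0.075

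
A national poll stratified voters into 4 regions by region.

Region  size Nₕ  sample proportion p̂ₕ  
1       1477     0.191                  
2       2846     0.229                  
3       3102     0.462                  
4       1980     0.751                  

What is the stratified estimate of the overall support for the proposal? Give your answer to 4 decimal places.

0.4098

Wₕ = Nₕ/N with N = 9405: 0.1570, 0.3026, 0.3298, 0.2105.
p̂_st = 0.1570·0.191 + 0.3026·0.229 + 0.3298·0.462 + 0.2105·0.751 ≈ 0.409776... → 0.4098.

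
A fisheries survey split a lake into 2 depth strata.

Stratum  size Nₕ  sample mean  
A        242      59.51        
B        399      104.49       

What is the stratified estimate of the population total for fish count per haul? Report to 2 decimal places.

56092.93

A: 242·59.51 = 14401.42
B: 399·104.49 = 41691.51
τ̂ = Σ Nₕx̄ₕ = 56092.93.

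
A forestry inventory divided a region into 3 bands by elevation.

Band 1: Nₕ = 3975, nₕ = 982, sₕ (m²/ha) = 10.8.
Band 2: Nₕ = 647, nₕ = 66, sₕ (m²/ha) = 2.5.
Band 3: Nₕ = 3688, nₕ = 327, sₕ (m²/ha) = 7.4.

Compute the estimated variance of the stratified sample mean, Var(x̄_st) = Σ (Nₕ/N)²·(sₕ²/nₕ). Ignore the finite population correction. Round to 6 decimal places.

N = 8310. Term for each stratum: Wₕ²sₕ²/nₕ.
Var(x̄_st) = 0.027177421 + 0.000574041 + 0.032983403 = 0.060734865 → 0.060735.

0.060735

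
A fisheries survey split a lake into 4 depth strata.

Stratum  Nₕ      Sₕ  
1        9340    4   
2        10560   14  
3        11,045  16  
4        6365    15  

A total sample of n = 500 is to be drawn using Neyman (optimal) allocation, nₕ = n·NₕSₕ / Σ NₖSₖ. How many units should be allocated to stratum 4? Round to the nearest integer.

Σ NₕSₕ = 9340·4 + 10560·14 + 11045·16 + 6365·15 = 457395.
Share for 4: 95475/457395 = 0.20874.
n_4 = 500 × 0.20874 = 104.368... → 104.

104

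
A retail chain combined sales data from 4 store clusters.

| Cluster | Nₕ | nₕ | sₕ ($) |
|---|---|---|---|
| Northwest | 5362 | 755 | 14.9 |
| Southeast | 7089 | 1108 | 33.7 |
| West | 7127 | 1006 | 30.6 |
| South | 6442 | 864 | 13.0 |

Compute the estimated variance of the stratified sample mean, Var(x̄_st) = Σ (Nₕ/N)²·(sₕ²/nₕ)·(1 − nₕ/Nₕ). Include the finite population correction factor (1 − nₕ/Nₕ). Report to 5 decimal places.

N = 26020. Term for each stratum: Wₕ²sₕ²/nₕ·(1−nₕ/Nₕ).
Var(x̄_st) = 0.01072892 + 0.06418954 + 0.05997350 + 0.01038144 = 0.14527340 → 0.14527.

0.14527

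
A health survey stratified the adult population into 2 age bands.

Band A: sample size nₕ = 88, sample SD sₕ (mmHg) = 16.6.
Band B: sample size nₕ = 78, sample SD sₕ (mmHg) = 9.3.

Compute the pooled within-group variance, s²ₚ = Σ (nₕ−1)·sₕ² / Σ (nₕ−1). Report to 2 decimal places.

A: (88−1)·16.6² = 87·275.56 = 23973.72
B: (78−1)·9.3² = 77·86.49 = 6659.73
Numerator = 30633.45; denominator = Σ(nₕ−1) = 164.
s²ₚ = 30633.45/164 = 186.7893... → 186.79.

186.79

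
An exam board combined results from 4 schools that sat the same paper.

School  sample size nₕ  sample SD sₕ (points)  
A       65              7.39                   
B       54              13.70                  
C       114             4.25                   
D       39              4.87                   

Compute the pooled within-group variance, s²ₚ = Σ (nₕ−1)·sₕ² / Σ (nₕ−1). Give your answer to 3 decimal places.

61.138

Degrees of freedom: 64 + 53 + 113 + 38 = 268.
Σ(nₕ−1)sₕ² = 64·54.6121 + 53·187.69 + 113·18.0625 + 38·23.7169 = 16385.0491.
s²ₚ = 16385.0491 / 268 = 61.13824... → 61.138.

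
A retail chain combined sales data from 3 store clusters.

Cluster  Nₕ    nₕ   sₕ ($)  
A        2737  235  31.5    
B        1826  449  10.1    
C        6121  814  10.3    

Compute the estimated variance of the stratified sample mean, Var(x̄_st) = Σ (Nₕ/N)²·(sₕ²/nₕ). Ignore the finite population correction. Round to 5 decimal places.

0.32651

N = 10684. Term for each stratum: Wₕ²sₕ²/nₕ.
Var(x̄_st) = 0.27709908 + 0.00663636 + 0.04277865 = 0.32651409 → 0.32651.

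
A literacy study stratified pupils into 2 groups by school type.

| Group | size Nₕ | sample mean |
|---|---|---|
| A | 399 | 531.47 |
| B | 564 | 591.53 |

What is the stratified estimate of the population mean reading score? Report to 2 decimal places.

x̄_st = (Σ Nₕx̄ₕ) / (Σ Nₕ) = (399·531.47 + 564·591.53) / 963
= 545679.45 / 963 = 566.6453... → 566.65.

566.65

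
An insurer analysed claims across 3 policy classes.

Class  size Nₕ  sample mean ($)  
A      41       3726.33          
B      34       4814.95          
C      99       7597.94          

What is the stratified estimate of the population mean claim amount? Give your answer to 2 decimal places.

N = 41 + 34 + 99 = 174.
The stratified mean weights each stratum mean by its population share Nₕ/N.
Σ Nₕx̄ₕ = 41·3726.33 + 34·4814.95 + 99·7597.94 = 152779.53 + 163708.3 + 752196.06 = 1068683.89.
Divide by N: 1068683.89 / 174 = 6141.8614... → 6141.86.

6141.86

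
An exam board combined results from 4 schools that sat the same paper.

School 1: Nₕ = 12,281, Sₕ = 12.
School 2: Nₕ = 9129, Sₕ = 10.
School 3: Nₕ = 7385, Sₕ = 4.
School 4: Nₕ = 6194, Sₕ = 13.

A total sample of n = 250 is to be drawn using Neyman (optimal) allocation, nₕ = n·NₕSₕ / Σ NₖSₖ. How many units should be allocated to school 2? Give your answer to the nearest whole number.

1: NₕSₕ = 12281·12 = 147372
2: NₕSₕ = 9129·10 = 91290
3: NₕSₕ = 7385·4 = 29540
4: NₕSₕ = 6194·13 = 80522
Σ NₕSₕ = 348724.
n_2 = 250·91290/348724 = 65.446... → 65.

65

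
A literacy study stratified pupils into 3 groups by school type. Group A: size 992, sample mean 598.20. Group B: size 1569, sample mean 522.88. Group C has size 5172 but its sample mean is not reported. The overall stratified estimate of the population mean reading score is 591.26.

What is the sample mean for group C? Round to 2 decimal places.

610.67

N = 992 + 1569 + 5172 = 7733.
Overall total = μ·N = 591.26·7733 = 4572213.58.
Subtract the known strata: 992·598.20 + 1569·522.88 = 1413813.12.
Remaining total for group C: 4572213.58 − 1413813.12 = 3158400.46.
Divide by its size: 3158400.46 / 5172 = 610.6729... → 610.67.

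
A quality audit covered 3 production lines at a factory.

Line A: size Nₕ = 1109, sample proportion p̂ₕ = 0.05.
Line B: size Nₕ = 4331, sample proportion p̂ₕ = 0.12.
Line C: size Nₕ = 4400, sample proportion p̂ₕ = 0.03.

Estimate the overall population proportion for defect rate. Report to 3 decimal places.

N = 1109 + 4331 + 4400 = 9840.
Overall proportion = Σ (Nₕ/N)·p̂ₕ.
Σ Nₕp̂ₕ = 55.45 + 519.72 + 132 = 707.17.
707.17 / 9840 = 0.07187... → 0.072.

0.072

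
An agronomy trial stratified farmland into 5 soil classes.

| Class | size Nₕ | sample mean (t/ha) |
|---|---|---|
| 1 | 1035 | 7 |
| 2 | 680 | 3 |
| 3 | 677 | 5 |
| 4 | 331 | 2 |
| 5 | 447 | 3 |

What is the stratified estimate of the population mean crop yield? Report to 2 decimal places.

4.63

N = 1035 + 680 + 677 + 331 + 447 = 3170.
Weight each subgroup mean by Nₕ/N and sum.
Σ Nₕx̄ₕ = 1035·7 + 680·3 + 677·5 + 331·2 + 447·3 = 7245 + 2040 + 3385 + 662 + 1341 = 14673.
Divide by N: 14673 / 3170 = 4.6287... → 4.63.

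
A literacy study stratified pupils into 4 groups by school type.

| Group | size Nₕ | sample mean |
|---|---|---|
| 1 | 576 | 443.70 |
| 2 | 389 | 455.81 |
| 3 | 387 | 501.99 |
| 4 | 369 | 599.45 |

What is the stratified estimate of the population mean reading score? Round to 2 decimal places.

N = 1721; weights Wₕ = Nₕ/N = (0.3347, 0.2260, 0.2249, 0.2144).
x̄_st = Σ Wₕ·x̄ₕ = 0.3347·443.70 + 0.2260·455.81 + 0.2249·501.99 + 0.2144·599.45 ≈ 492.9393...
→ 492.94.

492.94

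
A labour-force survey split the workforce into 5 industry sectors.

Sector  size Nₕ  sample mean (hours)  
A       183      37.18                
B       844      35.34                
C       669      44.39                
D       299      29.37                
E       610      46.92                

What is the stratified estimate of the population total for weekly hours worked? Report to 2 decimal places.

103730.64

Estimate total by summing Nₕ·x̄ₕ over strata.
183·37.18 + 844·35.34 + 669·44.39 + 299·29.37 + 610·46.92 = 6803.94 + 29826.96 + 29696.91 + 8781.63 + 28621.2 = 103730.64.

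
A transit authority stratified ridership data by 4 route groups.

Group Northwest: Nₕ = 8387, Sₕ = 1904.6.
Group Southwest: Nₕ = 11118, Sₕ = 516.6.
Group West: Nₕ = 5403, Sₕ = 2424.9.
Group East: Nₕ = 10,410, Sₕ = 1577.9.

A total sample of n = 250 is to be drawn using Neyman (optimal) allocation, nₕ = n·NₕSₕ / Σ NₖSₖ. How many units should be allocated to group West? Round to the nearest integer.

64

Σ NₕSₕ = 8387·1904.6 + 11118·516.6 + 5403·2424.9 + 10410·1577.9 = 51245112.7.
Share for West: 13101734.7/51245112.7 = 0.25567.
n_West = 250 × 0.25567 = 63.917... → 64.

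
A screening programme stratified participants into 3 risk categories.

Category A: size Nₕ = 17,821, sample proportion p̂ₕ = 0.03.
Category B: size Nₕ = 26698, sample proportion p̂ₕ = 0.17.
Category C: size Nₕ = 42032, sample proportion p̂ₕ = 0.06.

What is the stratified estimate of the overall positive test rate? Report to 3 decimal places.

0.088

N = 17821 + 26698 + 42032 = 86551.
Overall proportion = Σ (Nₕ/N)·p̂ₕ.
Σ Nₕp̂ₕ = 534.63 + 4538.66 + 2521.92 = 7595.21.
7595.21 / 86551 = 0.08775... → 0.088.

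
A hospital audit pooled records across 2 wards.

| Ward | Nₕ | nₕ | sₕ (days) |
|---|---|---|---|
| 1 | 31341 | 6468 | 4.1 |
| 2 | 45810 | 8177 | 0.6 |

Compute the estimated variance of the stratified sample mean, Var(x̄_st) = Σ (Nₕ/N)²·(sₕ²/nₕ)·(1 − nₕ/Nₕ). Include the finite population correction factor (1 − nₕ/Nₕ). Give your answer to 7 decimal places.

N = 77151; Wₕ = Nₕ/N.
ward 1: (31341/77151)²·4.1²/6468·(1 − 6468/31341) = 0.0003403734
ward 2: (45810/77151)²·0.6²/8177·(1 − 8177/45810) = 0.0000127513
Sum = 0.0003531247 → 0.0003531.

0.0003531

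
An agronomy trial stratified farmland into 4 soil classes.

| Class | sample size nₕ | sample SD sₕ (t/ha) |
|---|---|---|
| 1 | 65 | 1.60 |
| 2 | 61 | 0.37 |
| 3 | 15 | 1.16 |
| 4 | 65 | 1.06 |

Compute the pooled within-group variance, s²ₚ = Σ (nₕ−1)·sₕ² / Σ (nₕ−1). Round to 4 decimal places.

1: (65−1)·1.60² = 64·2.56 = 163.84
2: (61−1)·0.37² = 60·0.1369 = 8.214
3: (15−1)·1.16² = 14·1.3456 = 18.8384
4: (65−1)·1.06² = 64·1.1236 = 71.9104
Numerator = 262.8028; denominator = Σ(nₕ−1) = 202.
s²ₚ = 262.8028/202 = 1.301004... → 1.3010.

1.3010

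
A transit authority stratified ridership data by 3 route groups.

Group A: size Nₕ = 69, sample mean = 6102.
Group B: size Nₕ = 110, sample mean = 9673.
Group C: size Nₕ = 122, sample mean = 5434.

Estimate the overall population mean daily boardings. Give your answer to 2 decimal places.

7136.27

x̄_st = (Σ Nₕx̄ₕ) / (Σ Nₕ) = (69·6102 + 110·9673 + 122·5434) / 301
= 2148016 / 301 = 7136.2658... → 7136.27.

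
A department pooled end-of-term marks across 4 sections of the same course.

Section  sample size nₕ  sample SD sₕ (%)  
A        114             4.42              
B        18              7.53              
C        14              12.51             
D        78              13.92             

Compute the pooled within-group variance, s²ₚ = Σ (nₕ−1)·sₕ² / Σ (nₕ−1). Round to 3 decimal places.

Degrees of freedom: 113 + 17 + 13 + 77 = 220.
Σ(nₕ−1)sₕ² = 113·19.5364 + 17·56.7009 + 13·156.5001 + 77·193.7664 = 20126.0426.
s²ₚ = 20126.0426 / 220 = 91.48201... → 91.482.

91.482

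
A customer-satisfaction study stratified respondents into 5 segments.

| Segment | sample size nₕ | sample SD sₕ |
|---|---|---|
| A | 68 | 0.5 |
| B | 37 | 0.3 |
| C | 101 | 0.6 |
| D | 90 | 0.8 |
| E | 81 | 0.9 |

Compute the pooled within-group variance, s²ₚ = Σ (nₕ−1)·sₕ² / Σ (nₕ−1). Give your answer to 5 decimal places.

0.47782

Degrees of freedom: 67 + 36 + 100 + 89 + 80 = 372.
Σ(nₕ−1)sₕ² = 67·0.25 + 36·0.09 + 100·0.36 + 89·0.64 + 80·0.81 = 177.75.
s²ₚ = 177.75 / 372 = 0.4778226... → 0.47782.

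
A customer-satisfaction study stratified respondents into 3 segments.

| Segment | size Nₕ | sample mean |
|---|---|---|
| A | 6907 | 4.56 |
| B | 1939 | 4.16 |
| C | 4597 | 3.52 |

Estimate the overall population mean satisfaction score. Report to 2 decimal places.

N = 6907 + 1939 + 4597 = 13443.
Weight each subgroup mean by Nₕ/N and sum.
Σ Nₕx̄ₕ = 6907·4.56 + 1939·4.16 + 4597·3.52 = 31495.92 + 8066.24 + 16181.44 = 55743.6.
Divide by N: 55743.6 / 13443 = 4.1467... → 4.15.

4.15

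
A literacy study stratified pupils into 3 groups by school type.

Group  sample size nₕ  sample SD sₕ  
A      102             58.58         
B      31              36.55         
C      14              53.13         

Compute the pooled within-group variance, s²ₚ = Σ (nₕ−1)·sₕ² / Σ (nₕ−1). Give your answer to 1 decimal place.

2940.0

A: (102−1)·58.58² = 101·3431.6164 = 346593.2564
B: (31−1)·36.55² = 30·1335.9025 = 40077.075
C: (14−1)·53.13² = 13·2822.7969 = 36696.3597
Numerator = 423366.6911; denominator = Σ(nₕ−1) = 144.
s²ₚ = 423366.6911/144 = 2940.046... → 2940.0.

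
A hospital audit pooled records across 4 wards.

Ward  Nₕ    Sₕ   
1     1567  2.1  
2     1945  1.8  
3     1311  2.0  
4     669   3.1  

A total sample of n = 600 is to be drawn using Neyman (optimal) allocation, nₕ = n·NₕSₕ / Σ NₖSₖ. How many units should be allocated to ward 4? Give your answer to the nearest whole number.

1: NₕSₕ = 1567·2.1 = 3290.7
2: NₕSₕ = 1945·1.8 = 3501
3: NₕSₕ = 1311·2.0 = 2622
4: NₕSₕ = 669·3.1 = 2073.9
Σ NₕSₕ = 11487.6.
n_4 = 600·2073.9/11487.6 = 108.320... → 108.

108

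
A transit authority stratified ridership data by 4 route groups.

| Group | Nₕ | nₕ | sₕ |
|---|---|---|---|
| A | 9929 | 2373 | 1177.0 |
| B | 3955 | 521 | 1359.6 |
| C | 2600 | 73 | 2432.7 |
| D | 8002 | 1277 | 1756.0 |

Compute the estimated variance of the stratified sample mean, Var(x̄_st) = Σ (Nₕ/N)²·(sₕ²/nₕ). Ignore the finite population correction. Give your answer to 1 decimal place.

1360.5

N = 24486. Term for each stratum: Wₕ²sₕ²/nₕ.
Var(x̄_st) = 95.9910 + 92.5639 + 914.0401 + 257.8811 = 1360.4762 → 1360.5.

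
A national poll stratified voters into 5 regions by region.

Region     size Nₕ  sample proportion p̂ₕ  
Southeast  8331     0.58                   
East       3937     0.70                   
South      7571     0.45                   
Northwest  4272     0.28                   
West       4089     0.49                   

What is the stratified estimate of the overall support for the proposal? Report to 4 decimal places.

Wₕ = Nₕ/N with N = 28200: 0.2954, 0.1396, 0.2685, 0.1515, 0.1450.
p̂_st = 0.2954·0.58 + 0.1396·0.70 + 0.2685·0.45 + 0.1515·0.28 + 0.1450·0.49 ≈ 0.503355... → 0.5034.

0.5034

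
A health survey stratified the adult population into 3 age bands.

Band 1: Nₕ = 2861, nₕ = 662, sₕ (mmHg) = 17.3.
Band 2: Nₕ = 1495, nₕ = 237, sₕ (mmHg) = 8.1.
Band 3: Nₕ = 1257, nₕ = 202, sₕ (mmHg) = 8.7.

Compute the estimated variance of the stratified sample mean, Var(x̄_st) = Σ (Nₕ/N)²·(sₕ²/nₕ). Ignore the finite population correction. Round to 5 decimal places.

N = 5613; Wₕ = Nₕ/N.
band 1: (2861/5613)²·17.3²/662 = 0.11745726
band 2: (1495/5613)²·8.1²/237 = 0.01963876
band 3: (1257/5613)²·8.7²/202 = 0.01879177
Sum = 0.15588778 → 0.15589.

0.15589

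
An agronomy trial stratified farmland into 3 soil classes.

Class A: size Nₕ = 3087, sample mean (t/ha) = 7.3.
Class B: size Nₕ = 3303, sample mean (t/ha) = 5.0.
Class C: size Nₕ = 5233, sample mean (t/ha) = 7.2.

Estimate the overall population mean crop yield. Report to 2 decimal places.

N = 11623; weights Wₕ = Nₕ/N = (0.2656, 0.2842, 0.4502).
x̄_st = Σ Wₕ·x̄ₕ = 0.2656·7.3 + 0.2842·5.0 + 0.4502·7.2 ≈ 6.6014...
→ 6.60.

6.60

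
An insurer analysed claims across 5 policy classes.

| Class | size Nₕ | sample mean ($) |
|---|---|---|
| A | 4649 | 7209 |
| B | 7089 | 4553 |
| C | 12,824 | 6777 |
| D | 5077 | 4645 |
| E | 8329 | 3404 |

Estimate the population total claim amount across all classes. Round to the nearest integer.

204633687

Estimate total by summing Nₕ·x̄ₕ over strata.
4649·7209 + 7089·4553 + 12824·6777 + 5077·4645 + 8329·3404 = 33514641 + 32276217 + 86908248 + 23582665 + 28351916 = 204633687.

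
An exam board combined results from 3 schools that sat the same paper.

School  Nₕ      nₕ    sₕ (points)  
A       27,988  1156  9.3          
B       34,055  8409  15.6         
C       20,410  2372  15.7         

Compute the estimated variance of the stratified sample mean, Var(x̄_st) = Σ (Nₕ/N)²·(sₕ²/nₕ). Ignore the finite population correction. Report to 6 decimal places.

0.019925

N = 82453; Wₕ = Nₕ/N.
school A: (27988/82453)²·9.3²/1156 = 0.008620627
school B: (34055/82453)²·15.6²/8409 = 0.004936893
school C: (20410/82453)²·15.7²/2372 = 0.006367335
Sum = 0.019924855 → 0.019925.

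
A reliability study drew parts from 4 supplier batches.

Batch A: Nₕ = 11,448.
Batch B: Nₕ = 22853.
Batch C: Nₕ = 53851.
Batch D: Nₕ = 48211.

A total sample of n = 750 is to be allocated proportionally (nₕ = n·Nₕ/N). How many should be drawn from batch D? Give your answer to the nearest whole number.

265

N = 11448 + 22853 + 53851 + 48211 = 136363.
n_D = 750·48211/136363 = 265.162... → 265.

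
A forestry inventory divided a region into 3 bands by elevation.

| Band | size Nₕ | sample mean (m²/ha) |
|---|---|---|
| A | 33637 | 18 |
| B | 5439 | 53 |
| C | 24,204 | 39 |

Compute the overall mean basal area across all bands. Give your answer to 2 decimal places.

x̄_st = (Σ Nₕx̄ₕ) / (Σ Nₕ) = (33637·18 + 5439·53 + 24204·39) / 63280
= 1837689 / 63280 = 29.0406... → 29.04.

29.04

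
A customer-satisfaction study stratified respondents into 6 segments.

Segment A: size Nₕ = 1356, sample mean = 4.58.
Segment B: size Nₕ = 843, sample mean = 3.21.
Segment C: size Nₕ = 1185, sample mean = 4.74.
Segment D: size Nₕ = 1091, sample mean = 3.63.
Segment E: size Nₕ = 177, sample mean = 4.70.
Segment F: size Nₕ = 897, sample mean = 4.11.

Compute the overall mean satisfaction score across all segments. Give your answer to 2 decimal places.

4.15

N = 5549; weights Wₕ = Nₕ/N = (0.2444, 0.1519, 0.2136, 0.1966, 0.0319, 0.1617).
x̄_st = Σ Wₕ·x̄ₕ = 0.2444·4.58 + 0.1519·3.21 + 0.2136·4.74 + 0.1966·3.63 + 0.0319·4.70 + 0.1617·4.11 ≈ 4.1471...
→ 4.15.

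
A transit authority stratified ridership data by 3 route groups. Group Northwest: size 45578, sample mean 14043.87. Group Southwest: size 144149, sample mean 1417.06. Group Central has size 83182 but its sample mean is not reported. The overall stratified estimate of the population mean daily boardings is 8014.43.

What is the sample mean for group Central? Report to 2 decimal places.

16143.53

N = 45578 + 144149 + 83182 = 272909.
Overall total = μ·N = 8014.43·272909 = 2187210076.87.
Subtract the known strata: 45578·14043.87 + 144149·1417.06 = 844359288.8.
Remaining total for group Central: 2187210076.87 − 844359288.8 = 1342850788.07.
Divide by its size: 1342850788.07 / 83182 = 16143.5261... → 16143.53.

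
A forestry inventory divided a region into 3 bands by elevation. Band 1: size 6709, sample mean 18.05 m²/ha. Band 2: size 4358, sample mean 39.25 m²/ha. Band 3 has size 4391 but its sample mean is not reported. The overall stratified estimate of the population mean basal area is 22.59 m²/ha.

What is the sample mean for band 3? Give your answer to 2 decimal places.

N = 6709 + 4358 + 4391 = 15458.
Overall total = μ·N = 22.59·15458 = 349196.22.
Subtract the known strata: 6709·18.05 + 4358·39.25 = 292148.95.
Remaining total for band 3: 349196.22 − 292148.95 = 57047.27.
Divide by its size: 57047.27 / 4391 = 12.9919... → 12.99.

12.99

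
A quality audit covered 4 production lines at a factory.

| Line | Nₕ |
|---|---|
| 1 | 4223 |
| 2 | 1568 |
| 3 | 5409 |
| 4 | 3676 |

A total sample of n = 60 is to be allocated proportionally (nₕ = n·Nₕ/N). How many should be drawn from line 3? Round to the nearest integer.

Share of line 3 = 5409/14876 = 0.36361.
Allocate 60 × 0.36361 = 21.816... → 22.

22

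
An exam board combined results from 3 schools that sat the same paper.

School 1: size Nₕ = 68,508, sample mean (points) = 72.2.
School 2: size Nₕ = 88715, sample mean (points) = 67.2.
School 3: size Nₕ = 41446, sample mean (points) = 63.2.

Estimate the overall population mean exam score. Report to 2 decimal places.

x̄_st = (Σ Nₕx̄ₕ) / (Σ Nₕ) = (68508·72.2 + 88715·67.2 + 41446·63.2) / 198669
= 13527312.8 / 198669 = 68.0897... → 68.09.

68.09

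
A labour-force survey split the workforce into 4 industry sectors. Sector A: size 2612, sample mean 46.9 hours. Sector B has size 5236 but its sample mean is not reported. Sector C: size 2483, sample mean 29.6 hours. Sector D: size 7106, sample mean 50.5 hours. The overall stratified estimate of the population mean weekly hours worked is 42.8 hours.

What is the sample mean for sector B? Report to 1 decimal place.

Σ Nₕx̄ₕ = N·μ, so 5236·x̄_B = 17437·42.8 − (2612·46.9 + 2483·29.6 + 7106·50.5).
= 746303.6 − 554852.6 = 191451.
x̄_B = 191451 / 5236 = 36.564... → 36.6.

36.6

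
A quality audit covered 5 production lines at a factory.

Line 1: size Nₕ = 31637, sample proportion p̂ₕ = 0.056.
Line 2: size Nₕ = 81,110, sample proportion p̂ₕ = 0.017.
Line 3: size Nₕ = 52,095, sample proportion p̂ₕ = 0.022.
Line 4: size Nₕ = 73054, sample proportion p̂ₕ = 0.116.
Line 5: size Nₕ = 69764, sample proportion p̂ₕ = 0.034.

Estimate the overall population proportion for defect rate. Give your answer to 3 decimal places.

0.049

N = 31637 + 81110 + 52095 + 73054 + 69764 = 307660.
Overall proportion = Σ (Nₕ/N)·p̂ₕ.
Σ Nₕp̂ₕ = 1771.672 + 1378.87 + 1146.09 + 8474.264 + 2371.976 = 15142.872.
15142.872 / 307660 = 0.04922... → 0.049.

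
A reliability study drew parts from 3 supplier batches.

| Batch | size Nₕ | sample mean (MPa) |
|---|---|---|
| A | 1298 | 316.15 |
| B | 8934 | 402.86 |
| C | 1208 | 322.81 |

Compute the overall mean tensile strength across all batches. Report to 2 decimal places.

x̄_st = (Σ Nₕx̄ₕ) / (Σ Nₕ) = (1298·316.15 + 8934·402.86 + 1208·322.81) / 11440
= 4399468.42 / 11440 = 384.5689... → 384.57.

384.57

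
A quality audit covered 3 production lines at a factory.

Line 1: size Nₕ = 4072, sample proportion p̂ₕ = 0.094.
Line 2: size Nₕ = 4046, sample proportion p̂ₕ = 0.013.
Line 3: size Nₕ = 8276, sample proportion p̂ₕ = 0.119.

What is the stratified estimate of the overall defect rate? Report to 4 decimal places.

0.0866

Wₕ = Nₕ/N with N = 16394: 0.2484, 0.2468, 0.5048.
p̂_st = 0.2484·0.094 + 0.2468·0.013 + 0.5048·0.119 ≈ 0.086630... → 0.0866.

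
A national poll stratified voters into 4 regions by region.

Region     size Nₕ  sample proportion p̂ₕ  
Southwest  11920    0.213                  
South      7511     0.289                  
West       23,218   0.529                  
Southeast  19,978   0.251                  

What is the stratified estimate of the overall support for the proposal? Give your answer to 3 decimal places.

N = 11920 + 7511 + 23218 + 19978 = 62627.
Overall proportion = Σ (Nₕ/N)·p̂ₕ.
Σ Nₕp̂ₕ = 2538.96 + 2170.679 + 12282.322 + 5014.478 = 22006.439.
22006.439 / 62627 = 0.35139... → 0.351.

0.351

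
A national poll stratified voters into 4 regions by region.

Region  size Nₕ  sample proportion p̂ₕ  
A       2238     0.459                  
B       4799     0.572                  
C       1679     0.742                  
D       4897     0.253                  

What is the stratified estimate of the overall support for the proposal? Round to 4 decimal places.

N = 2238 + 4799 + 1679 + 4897 = 13613.
Overall proportion = Σ (Nₕ/N)·p̂ₕ.
Σ Nₕp̂ₕ = 1027.242 + 2745.028 + 1245.818 + 1238.941 = 6257.029.
6257.029 / 13613 = 0.459636... → 0.4596.

0.4596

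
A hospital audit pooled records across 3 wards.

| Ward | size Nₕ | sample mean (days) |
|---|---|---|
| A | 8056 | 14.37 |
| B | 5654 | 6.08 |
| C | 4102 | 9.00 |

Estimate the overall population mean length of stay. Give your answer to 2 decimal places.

N = 17812; weights Wₕ = Nₕ/N = (0.4523, 0.3174, 0.2303).
x̄_st = Σ Wₕ·x̄ₕ = 0.4523·14.37 + 0.3174·6.08 + 0.2303·9.00 ≈ 10.5019...
→ 10.50.

10.50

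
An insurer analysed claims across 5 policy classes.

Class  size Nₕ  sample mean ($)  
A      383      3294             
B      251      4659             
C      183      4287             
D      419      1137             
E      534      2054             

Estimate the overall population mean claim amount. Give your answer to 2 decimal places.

2705.52

N = 383 + 251 + 183 + 419 + 534 = 1770.
Weight each subgroup mean by Nₕ/N and sum.
Σ Nₕx̄ₕ = 383·3294 + 251·4659 + 183·4287 + 419·1137 + 534·2054 = 1261602 + 1169409 + 784521 + 476403 + 1096836 = 4788771.
Divide by N: 4788771 / 1770 = 2705.5203... → 2705.52.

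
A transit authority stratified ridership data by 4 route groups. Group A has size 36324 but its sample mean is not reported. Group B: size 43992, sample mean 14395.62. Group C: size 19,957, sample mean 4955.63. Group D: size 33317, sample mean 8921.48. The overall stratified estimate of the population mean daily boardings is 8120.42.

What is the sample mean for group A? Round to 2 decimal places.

N = 36324 + 43992 + 19957 + 33317 = 133590.
Overall total = μ·N = 8120.42·133590 = 1084806907.8.
Subtract the known strata: 43992·14395.62 + 19957·4955.63 + 33317·8921.48 = 1029428572.11.
Remaining total for group A: 1084806907.8 − 1029428572.11 = 55378335.69.
Divide by its size: 55378335.69 / 36324 = 1524.5660... → 1524.57.

1524.57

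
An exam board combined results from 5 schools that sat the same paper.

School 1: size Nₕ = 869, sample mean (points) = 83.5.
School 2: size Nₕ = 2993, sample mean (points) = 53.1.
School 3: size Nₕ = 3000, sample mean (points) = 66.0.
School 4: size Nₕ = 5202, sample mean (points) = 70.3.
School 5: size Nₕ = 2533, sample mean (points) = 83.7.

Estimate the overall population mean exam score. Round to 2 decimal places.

69.00

N = 869 + 2993 + 3000 + 5202 + 2533 = 14597.
Overall mean = Σ (Nₕ/N)·x̄ₕ — weight by population share, not a simple average.
Σ Nₕx̄ₕ = 869·83.5 + 2993·53.1 + 3000·66.0 + 5202·70.3 + 2533·83.7 = 72561.5 + 158928.3 + 198000 + 365700.6 + 212012.1 = 1007202.5.
Divide by N: 1007202.5 / 14597 = 69.0007... → 69.00.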